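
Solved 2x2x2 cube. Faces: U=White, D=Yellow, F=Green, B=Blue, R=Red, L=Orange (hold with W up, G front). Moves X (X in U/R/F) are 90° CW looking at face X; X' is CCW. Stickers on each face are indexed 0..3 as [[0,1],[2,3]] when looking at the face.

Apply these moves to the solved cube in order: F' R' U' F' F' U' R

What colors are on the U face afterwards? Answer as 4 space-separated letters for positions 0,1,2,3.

Answer: B Y B O

Derivation:
After move 1 (F'): F=GGGG U=WWRR R=YRYR D=OOYY L=OWOW
After move 2 (R'): R=RRYY U=WBRB F=GWGR D=OGYG B=YBOB
After move 3 (U'): U=BBWR F=OWGR R=GWYY B=RROB L=YBOW
After move 4 (F'): F=WROG U=BBGY R=GWOY D=BWYG L=YROW
After move 5 (F'): F=RGWO U=BBGO R=WWBY D=RWYG L=YYOG
After move 6 (U'): U=BOBG F=YYWO R=RGBY B=WWOB L=RROG
After move 7 (R): R=BRYG U=BYBO F=YWWG D=ROYW B=GWOB
Query: U face = BYBO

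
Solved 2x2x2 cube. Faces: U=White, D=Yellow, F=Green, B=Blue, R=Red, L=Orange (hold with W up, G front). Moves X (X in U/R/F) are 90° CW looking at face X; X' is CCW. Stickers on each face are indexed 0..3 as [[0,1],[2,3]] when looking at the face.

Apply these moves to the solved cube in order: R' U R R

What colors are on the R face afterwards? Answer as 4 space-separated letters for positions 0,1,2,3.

After move 1 (R'): R=RRRR U=WBWB F=GWGW D=YGYG B=YBYB
After move 2 (U): U=WWBB F=RRGW R=YBRR B=OOYB L=GWOO
After move 3 (R): R=RYRB U=WRBW F=RGGG D=YYYO B=BOWB
After move 4 (R): R=RRBY U=WGBG F=RYGO D=YWYB B=WORB
Query: R face = RRBY

Answer: R R B Y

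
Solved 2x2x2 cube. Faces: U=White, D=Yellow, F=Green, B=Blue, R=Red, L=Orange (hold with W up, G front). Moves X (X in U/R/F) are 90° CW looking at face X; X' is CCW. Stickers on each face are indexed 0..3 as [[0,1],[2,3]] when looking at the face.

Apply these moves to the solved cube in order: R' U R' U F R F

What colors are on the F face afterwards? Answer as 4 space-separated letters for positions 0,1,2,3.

Answer: B G W G

Derivation:
After move 1 (R'): R=RRRR U=WBWB F=GWGW D=YGYG B=YBYB
After move 2 (U): U=WWBB F=RRGW R=YBRR B=OOYB L=GWOO
After move 3 (R'): R=BRYR U=WYBO F=RWGB D=YRYW B=GOGB
After move 4 (U): U=BWOY F=BRGB R=GOYR B=GWGB L=RWOO
After move 5 (F): F=GBBR U=BWOW R=OOYR D=YGYW L=RYOR
After move 6 (R): R=YORO U=BBOR F=GGBW D=YGYG B=WWWB
After move 7 (F): F=BGWG U=BBRY R=OORO D=RYYG L=RYOG
Query: F face = BGWG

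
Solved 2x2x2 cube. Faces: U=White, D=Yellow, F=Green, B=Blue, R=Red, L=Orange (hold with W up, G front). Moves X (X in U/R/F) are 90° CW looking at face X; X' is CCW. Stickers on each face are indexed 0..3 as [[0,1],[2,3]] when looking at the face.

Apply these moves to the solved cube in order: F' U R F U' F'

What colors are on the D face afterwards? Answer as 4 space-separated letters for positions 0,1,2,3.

After move 1 (F'): F=GGGG U=WWRR R=YRYR D=OOYY L=OWOW
After move 2 (U): U=RWRW F=YRGG R=BBYR B=OWBB L=GGOW
After move 3 (R): R=YBRB U=RRRG F=YOGY D=OBYO B=WWWB
After move 4 (F): F=GYYO U=RRWG R=RBGB D=RYYO L=GOOB
After move 5 (U'): U=RGRW F=GOYO R=GYGB B=RBWB L=WWOB
After move 6 (F'): F=OOGY U=RGGG R=YYRB D=WBYO L=WWOR
Query: D face = WBYO

Answer: W B Y O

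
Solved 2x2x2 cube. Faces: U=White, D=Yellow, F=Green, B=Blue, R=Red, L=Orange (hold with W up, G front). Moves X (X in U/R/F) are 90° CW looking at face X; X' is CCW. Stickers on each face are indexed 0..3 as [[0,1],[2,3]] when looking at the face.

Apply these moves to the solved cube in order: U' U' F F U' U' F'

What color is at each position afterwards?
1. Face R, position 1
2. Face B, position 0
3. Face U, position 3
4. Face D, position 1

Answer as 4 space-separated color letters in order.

Answer: R G R O

Derivation:
After move 1 (U'): U=WWWW F=OOGG R=GGRR B=RRBB L=BBOO
After move 2 (U'): U=WWWW F=BBGG R=OORR B=GGBB L=RROO
After move 3 (F): F=GBGB U=WWOR R=WOWR D=ROYY L=RYOY
After move 4 (F): F=GGBB U=WWYY R=OORR D=WWYY L=RROO
After move 5 (U'): U=WYWY F=RRBB R=GGRR B=OOBB L=GGOO
After move 6 (U'): U=YYWW F=GGBB R=RRRR B=GGBB L=OOOO
After move 7 (F'): F=GBGB U=YYRR R=WRWR D=OOYY L=OWOW
Query 1: R[1] = R
Query 2: B[0] = G
Query 3: U[3] = R
Query 4: D[1] = O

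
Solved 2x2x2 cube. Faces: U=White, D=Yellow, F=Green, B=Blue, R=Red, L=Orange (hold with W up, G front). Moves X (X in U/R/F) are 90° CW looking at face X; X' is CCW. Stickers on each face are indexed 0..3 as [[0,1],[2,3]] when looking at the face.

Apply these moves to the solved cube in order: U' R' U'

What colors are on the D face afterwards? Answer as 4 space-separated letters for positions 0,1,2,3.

After move 1 (U'): U=WWWW F=OOGG R=GGRR B=RRBB L=BBOO
After move 2 (R'): R=GRGR U=WBWR F=OWGW D=YOYG B=YRYB
After move 3 (U'): U=BRWW F=BBGW R=OWGR B=GRYB L=YROO
Query: D face = YOYG

Answer: Y O Y G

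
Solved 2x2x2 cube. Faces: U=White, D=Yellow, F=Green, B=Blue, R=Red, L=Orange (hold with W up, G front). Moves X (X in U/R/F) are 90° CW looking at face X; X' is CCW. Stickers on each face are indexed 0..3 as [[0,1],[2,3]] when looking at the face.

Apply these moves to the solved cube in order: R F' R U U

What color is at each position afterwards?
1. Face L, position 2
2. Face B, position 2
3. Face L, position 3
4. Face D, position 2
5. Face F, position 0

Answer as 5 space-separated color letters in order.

Answer: O G W Y R

Derivation:
After move 1 (R): R=RRRR U=WGWG F=GYGY D=YBYB B=WBWB
After move 2 (F'): F=YYGG U=WGRR R=BRYR D=OOYB L=OGOW
After move 3 (R): R=YBRR U=WYRG F=YOGB D=OWYW B=RBGB
After move 4 (U): U=RWGY F=YBGB R=RBRR B=OGGB L=YOOW
After move 5 (U): U=GRYW F=RBGB R=OGRR B=YOGB L=YBOW
Query 1: L[2] = O
Query 2: B[2] = G
Query 3: L[3] = W
Query 4: D[2] = Y
Query 5: F[0] = R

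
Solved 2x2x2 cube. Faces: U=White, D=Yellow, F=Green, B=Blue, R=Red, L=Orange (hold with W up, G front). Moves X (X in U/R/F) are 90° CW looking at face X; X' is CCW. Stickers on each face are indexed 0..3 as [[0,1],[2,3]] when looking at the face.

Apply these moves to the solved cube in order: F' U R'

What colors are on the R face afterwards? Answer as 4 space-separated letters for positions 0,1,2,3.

After move 1 (F'): F=GGGG U=WWRR R=YRYR D=OOYY L=OWOW
After move 2 (U): U=RWRW F=YRGG R=BBYR B=OWBB L=GGOW
After move 3 (R'): R=BRBY U=RBRO F=YWGW D=ORYG B=YWOB
Query: R face = BRBY

Answer: B R B Y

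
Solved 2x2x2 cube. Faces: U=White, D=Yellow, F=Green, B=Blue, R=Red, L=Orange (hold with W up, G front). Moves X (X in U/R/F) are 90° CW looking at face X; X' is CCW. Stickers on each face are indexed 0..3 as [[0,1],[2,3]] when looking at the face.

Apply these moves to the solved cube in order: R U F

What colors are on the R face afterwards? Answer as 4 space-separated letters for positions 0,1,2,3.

Answer: G B G R

Derivation:
After move 1 (R): R=RRRR U=WGWG F=GYGY D=YBYB B=WBWB
After move 2 (U): U=WWGG F=RRGY R=WBRR B=OOWB L=GYOO
After move 3 (F): F=GRYR U=WWOY R=GBGR D=RWYB L=GYOB
Query: R face = GBGR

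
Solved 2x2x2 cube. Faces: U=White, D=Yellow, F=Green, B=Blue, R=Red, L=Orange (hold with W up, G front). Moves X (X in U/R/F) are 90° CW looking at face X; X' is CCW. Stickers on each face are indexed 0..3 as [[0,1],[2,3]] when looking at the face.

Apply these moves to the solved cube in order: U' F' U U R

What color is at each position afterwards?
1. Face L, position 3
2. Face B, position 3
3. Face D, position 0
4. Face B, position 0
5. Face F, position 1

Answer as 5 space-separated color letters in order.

Answer: W B B W O

Derivation:
After move 1 (U'): U=WWWW F=OOGG R=GGRR B=RRBB L=BBOO
After move 2 (F'): F=OGOG U=WWGR R=YGYR D=BOYY L=BWOW
After move 3 (U): U=GWRW F=YGOG R=RRYR B=BWBB L=OGOW
After move 4 (U): U=RGWW F=RROG R=BWYR B=OGBB L=YGOW
After move 5 (R): R=YBRW U=RRWG F=ROOY D=BBYO B=WGGB
Query 1: L[3] = W
Query 2: B[3] = B
Query 3: D[0] = B
Query 4: B[0] = W
Query 5: F[1] = O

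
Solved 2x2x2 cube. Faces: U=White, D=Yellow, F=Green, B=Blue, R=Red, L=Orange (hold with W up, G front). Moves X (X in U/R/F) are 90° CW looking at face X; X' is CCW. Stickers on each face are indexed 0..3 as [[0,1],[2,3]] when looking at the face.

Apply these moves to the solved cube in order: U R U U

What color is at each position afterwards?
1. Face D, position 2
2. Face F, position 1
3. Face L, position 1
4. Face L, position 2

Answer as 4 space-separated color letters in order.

After move 1 (U): U=WWWW F=RRGG R=BBRR B=OOBB L=GGOO
After move 2 (R): R=RBRB U=WRWG F=RYGY D=YBYO B=WOWB
After move 3 (U): U=WWGR F=RBGY R=WORB B=GGWB L=RYOO
After move 4 (U): U=GWRW F=WOGY R=GGRB B=RYWB L=RBOO
Query 1: D[2] = Y
Query 2: F[1] = O
Query 3: L[1] = B
Query 4: L[2] = O

Answer: Y O B O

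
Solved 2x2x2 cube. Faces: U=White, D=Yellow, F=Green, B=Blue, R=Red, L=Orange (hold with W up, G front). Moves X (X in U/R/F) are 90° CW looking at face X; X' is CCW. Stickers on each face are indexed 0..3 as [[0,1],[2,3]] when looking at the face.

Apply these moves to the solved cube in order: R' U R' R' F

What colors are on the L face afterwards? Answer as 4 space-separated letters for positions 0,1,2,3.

Answer: G Y O W

Derivation:
After move 1 (R'): R=RRRR U=WBWB F=GWGW D=YGYG B=YBYB
After move 2 (U): U=WWBB F=RRGW R=YBRR B=OOYB L=GWOO
After move 3 (R'): R=BRYR U=WYBO F=RWGB D=YRYW B=GOGB
After move 4 (R'): R=RRBY U=WGBG F=RYGO D=YWYB B=WORB
After move 5 (F): F=GROY U=WGOW R=BRGY D=BRYB L=GYOW
Query: L face = GYOW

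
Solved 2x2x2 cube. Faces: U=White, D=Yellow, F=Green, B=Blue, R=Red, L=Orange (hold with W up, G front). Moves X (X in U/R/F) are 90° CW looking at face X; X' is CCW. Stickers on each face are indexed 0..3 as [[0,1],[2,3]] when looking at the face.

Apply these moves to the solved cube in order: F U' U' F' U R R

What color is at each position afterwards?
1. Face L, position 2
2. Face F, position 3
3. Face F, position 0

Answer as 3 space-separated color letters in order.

Answer: O W R

Derivation:
After move 1 (F): F=GGGG U=WWOO R=WRWR D=RRYY L=OYOY
After move 2 (U'): U=WOWO F=OYGG R=GGWR B=WRBB L=BBOY
After move 3 (U'): U=OOWW F=BBGG R=OYWR B=GGBB L=WROY
After move 4 (F'): F=BGBG U=OOOW R=RYRR D=RYYY L=WWOW
After move 5 (U): U=OOWO F=RYBG R=GGRR B=WWBB L=BGOW
After move 6 (R): R=RGRG U=OYWG F=RYBY D=RBYW B=OWOB
After move 7 (R): R=RRGG U=OYWY F=RBBW D=ROYO B=GWYB
Query 1: L[2] = O
Query 2: F[3] = W
Query 3: F[0] = R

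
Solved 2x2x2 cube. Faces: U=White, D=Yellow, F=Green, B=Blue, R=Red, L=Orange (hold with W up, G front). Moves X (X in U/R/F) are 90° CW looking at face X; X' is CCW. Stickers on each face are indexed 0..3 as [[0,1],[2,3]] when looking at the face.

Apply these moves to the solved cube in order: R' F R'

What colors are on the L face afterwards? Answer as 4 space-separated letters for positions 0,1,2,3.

After move 1 (R'): R=RRRR U=WBWB F=GWGW D=YGYG B=YBYB
After move 2 (F): F=GGWW U=WBOO R=WRBR D=RRYG L=OYOG
After move 3 (R'): R=RRWB U=WYOY F=GBWO D=RGYW B=GBRB
Query: L face = OYOG

Answer: O Y O G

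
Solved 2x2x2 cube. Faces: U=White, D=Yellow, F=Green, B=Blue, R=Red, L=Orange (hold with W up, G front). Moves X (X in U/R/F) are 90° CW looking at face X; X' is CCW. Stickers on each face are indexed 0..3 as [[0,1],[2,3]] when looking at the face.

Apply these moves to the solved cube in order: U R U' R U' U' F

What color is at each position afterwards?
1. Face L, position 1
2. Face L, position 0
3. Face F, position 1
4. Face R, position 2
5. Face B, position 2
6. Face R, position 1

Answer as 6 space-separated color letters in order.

Answer: Y R W R G O

Derivation:
After move 1 (U): U=WWWW F=RRGG R=BBRR B=OOBB L=GGOO
After move 2 (R): R=RBRB U=WRWG F=RYGY D=YBYO B=WOWB
After move 3 (U'): U=RGWW F=GGGY R=RYRB B=RBWB L=WOOO
After move 4 (R): R=RRBY U=RGWY F=GBGO D=YWYR B=WBGB
After move 5 (U'): U=GYRW F=WOGO R=GBBY B=RRGB L=WBOO
After move 6 (U'): U=YWGR F=WBGO R=WOBY B=GBGB L=RROO
After move 7 (F): F=GWOB U=YWOR R=GORY D=BWYR L=RYOW
Query 1: L[1] = Y
Query 2: L[0] = R
Query 3: F[1] = W
Query 4: R[2] = R
Query 5: B[2] = G
Query 6: R[1] = O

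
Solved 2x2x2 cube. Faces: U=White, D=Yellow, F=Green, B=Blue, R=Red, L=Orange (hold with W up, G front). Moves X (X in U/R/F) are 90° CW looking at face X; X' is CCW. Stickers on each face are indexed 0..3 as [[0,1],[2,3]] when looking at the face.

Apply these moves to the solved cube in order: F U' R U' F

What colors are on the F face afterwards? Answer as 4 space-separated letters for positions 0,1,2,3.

After move 1 (F): F=GGGG U=WWOO R=WRWR D=RRYY L=OYOY
After move 2 (U'): U=WOWO F=OYGG R=GGWR B=WRBB L=BBOY
After move 3 (R): R=WGRG U=WYWG F=ORGY D=RBYW B=OROB
After move 4 (U'): U=YGWW F=BBGY R=ORRG B=WGOB L=OROY
After move 5 (F): F=GBYB U=YGYR R=WRWG D=ROYW L=OROB
Query: F face = GBYB

Answer: G B Y B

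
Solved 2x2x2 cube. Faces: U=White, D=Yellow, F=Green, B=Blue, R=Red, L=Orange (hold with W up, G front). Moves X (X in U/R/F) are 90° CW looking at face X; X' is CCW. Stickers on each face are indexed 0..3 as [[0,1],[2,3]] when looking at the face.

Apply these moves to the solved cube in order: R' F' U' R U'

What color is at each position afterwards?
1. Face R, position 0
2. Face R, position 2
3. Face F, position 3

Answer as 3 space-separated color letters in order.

Answer: O R G

Derivation:
After move 1 (R'): R=RRRR U=WBWB F=GWGW D=YGYG B=YBYB
After move 2 (F'): F=WWGG U=WBRR R=GRYR D=OOYG L=OBOW
After move 3 (U'): U=BRWR F=OBGG R=WWYR B=GRYB L=YBOW
After move 4 (R): R=YWRW U=BBWG F=OOGG D=OYYG B=RRRB
After move 5 (U'): U=BGBW F=YBGG R=OORW B=YWRB L=RROW
Query 1: R[0] = O
Query 2: R[2] = R
Query 3: F[3] = G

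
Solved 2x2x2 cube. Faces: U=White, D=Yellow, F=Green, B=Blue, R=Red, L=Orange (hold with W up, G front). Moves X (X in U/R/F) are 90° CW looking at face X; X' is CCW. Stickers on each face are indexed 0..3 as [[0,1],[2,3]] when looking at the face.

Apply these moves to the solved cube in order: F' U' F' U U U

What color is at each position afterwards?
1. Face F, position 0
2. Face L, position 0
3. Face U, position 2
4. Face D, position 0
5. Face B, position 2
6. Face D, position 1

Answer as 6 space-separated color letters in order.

After move 1 (F'): F=GGGG U=WWRR R=YRYR D=OOYY L=OWOW
After move 2 (U'): U=WRWR F=OWGG R=GGYR B=YRBB L=BBOW
After move 3 (F'): F=WGOG U=WRGY R=OGOR D=BWYY L=BROW
After move 4 (U): U=GWYR F=OGOG R=YROR B=BRBB L=WGOW
After move 5 (U): U=YGRW F=YROG R=BROR B=WGBB L=OGOW
After move 6 (U): U=RYWG F=BROG R=WGOR B=OGBB L=YROW
Query 1: F[0] = B
Query 2: L[0] = Y
Query 3: U[2] = W
Query 4: D[0] = B
Query 5: B[2] = B
Query 6: D[1] = W

Answer: B Y W B B W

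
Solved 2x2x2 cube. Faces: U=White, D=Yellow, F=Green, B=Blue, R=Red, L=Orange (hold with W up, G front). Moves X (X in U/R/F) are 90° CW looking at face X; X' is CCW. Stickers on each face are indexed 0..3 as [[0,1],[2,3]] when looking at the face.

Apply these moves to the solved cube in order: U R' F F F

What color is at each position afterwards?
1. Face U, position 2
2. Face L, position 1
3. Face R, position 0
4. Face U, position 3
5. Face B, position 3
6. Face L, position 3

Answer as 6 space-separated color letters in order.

Answer: B O R B B W

Derivation:
After move 1 (U): U=WWWW F=RRGG R=BBRR B=OOBB L=GGOO
After move 2 (R'): R=BRBR U=WBWO F=RWGW D=YRYG B=YOYB
After move 3 (F): F=GRWW U=WBOG R=WROR D=BBYG L=GYOR
After move 4 (F): F=WGWR U=WBRY R=ORGR D=OWYG L=GBOB
After move 5 (F): F=WWRG U=WBBB R=RRYR D=GOYG L=GOOW
Query 1: U[2] = B
Query 2: L[1] = O
Query 3: R[0] = R
Query 4: U[3] = B
Query 5: B[3] = B
Query 6: L[3] = W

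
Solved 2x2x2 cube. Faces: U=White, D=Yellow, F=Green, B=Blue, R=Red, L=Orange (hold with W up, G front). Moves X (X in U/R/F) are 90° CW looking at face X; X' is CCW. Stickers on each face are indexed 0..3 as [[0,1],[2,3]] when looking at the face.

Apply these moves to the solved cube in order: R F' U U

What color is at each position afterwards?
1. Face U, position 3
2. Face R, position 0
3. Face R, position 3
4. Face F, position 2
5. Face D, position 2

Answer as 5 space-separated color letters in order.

Answer: W O R G Y

Derivation:
After move 1 (R): R=RRRR U=WGWG F=GYGY D=YBYB B=WBWB
After move 2 (F'): F=YYGG U=WGRR R=BRYR D=OOYB L=OGOW
After move 3 (U): U=RWRG F=BRGG R=WBYR B=OGWB L=YYOW
After move 4 (U): U=RRGW F=WBGG R=OGYR B=YYWB L=BROW
Query 1: U[3] = W
Query 2: R[0] = O
Query 3: R[3] = R
Query 4: F[2] = G
Query 5: D[2] = Y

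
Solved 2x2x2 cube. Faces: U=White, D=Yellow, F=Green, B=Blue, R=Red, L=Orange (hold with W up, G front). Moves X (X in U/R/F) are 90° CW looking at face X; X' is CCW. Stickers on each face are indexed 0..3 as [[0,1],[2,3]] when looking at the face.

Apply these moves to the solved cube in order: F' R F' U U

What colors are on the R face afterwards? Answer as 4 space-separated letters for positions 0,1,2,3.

After move 1 (F'): F=GGGG U=WWRR R=YRYR D=OOYY L=OWOW
After move 2 (R): R=YYRR U=WGRG F=GOGY D=OBYB B=RBWB
After move 3 (F'): F=OYGG U=WGYR R=BYOR D=WWYB L=OGOR
After move 4 (U): U=YWRG F=BYGG R=RBOR B=OGWB L=OYOR
After move 5 (U): U=RYGW F=RBGG R=OGOR B=OYWB L=BYOR
Query: R face = OGOR

Answer: O G O R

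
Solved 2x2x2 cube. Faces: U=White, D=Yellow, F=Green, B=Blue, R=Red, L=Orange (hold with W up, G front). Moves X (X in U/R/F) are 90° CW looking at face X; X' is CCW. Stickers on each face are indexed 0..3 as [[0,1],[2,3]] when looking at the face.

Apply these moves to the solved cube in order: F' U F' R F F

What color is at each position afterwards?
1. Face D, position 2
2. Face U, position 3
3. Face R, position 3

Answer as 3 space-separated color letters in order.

After move 1 (F'): F=GGGG U=WWRR R=YRYR D=OOYY L=OWOW
After move 2 (U): U=RWRW F=YRGG R=BBYR B=OWBB L=GGOW
After move 3 (F'): F=RGYG U=RWBY R=OBOR D=GWYY L=GWOR
After move 4 (R): R=OORB U=RGBG F=RWYY D=GBYO B=YWWB
After move 5 (F): F=YRYW U=RGRW R=BOGB D=ROYO L=GGOB
After move 6 (F): F=YYWR U=RGBG R=ROWB D=GBYO L=GROO
Query 1: D[2] = Y
Query 2: U[3] = G
Query 3: R[3] = B

Answer: Y G B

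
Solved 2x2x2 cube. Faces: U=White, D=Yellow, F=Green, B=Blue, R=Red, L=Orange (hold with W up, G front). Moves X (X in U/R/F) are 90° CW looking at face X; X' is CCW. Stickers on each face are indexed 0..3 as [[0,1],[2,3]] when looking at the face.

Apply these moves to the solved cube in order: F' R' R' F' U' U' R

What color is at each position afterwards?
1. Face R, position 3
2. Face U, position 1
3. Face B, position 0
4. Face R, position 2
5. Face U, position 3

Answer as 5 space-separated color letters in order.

After move 1 (F'): F=GGGG U=WWRR R=YRYR D=OOYY L=OWOW
After move 2 (R'): R=RRYY U=WBRB F=GWGR D=OGYG B=YBOB
After move 3 (R'): R=RYRY U=WORY F=GBGB D=OWYR B=GBGB
After move 4 (F'): F=BBGG U=WORR R=WYOY D=WWYR L=OYOR
After move 5 (U'): U=ORWR F=OYGG R=BBOY B=WYGB L=GBOR
After move 6 (U'): U=RROW F=GBGG R=OYOY B=BBGB L=WYOR
After move 7 (R): R=OOYY U=RBOG F=GWGR D=WGYB B=WBRB
Query 1: R[3] = Y
Query 2: U[1] = B
Query 3: B[0] = W
Query 4: R[2] = Y
Query 5: U[3] = G

Answer: Y B W Y G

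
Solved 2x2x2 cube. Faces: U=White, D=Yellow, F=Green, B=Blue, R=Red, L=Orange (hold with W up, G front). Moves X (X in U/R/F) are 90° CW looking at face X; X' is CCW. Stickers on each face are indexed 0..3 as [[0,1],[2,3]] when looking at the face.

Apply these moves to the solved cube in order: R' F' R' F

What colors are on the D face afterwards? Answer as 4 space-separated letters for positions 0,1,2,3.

After move 1 (R'): R=RRRR U=WBWB F=GWGW D=YGYG B=YBYB
After move 2 (F'): F=WWGG U=WBRR R=GRYR D=OOYG L=OBOW
After move 3 (R'): R=RRGY U=WYRY F=WBGR D=OWYG B=GBOB
After move 4 (F): F=GWRB U=WYWB R=RRYY D=GRYG L=OOOW
Query: D face = GRYG

Answer: G R Y G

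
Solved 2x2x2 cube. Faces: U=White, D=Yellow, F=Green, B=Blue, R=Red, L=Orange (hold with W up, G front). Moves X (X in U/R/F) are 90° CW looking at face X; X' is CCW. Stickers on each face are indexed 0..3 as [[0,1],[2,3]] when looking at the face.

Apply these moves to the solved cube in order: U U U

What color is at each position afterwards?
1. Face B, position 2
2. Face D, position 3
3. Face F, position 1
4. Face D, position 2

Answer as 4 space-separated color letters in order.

After move 1 (U): U=WWWW F=RRGG R=BBRR B=OOBB L=GGOO
After move 2 (U): U=WWWW F=BBGG R=OORR B=GGBB L=RROO
After move 3 (U): U=WWWW F=OOGG R=GGRR B=RRBB L=BBOO
Query 1: B[2] = B
Query 2: D[3] = Y
Query 3: F[1] = O
Query 4: D[2] = Y

Answer: B Y O Y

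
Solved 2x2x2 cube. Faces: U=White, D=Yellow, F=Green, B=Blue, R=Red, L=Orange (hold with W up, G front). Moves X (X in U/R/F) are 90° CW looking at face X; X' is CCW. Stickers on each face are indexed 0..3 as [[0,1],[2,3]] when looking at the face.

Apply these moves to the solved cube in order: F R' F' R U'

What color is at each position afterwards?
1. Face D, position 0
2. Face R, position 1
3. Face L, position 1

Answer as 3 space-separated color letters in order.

Answer: Y Y B

Derivation:
After move 1 (F): F=GGGG U=WWOO R=WRWR D=RRYY L=OYOY
After move 2 (R'): R=RRWW U=WBOB F=GWGO D=RGYG B=YBRB
After move 3 (F'): F=WOGG U=WBRW R=GRRW D=YYYG L=OBOO
After move 4 (R): R=RGWR U=WORG F=WYGG D=YRYY B=WBBB
After move 5 (U'): U=OGWR F=OBGG R=WYWR B=RGBB L=WBOO
Query 1: D[0] = Y
Query 2: R[1] = Y
Query 3: L[1] = B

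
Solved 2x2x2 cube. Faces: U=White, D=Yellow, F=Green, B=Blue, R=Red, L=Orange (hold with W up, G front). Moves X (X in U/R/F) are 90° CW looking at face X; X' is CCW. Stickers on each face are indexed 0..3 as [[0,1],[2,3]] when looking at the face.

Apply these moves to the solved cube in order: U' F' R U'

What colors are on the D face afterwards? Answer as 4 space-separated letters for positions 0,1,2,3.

Answer: B B Y R

Derivation:
After move 1 (U'): U=WWWW F=OOGG R=GGRR B=RRBB L=BBOO
After move 2 (F'): F=OGOG U=WWGR R=YGYR D=BOYY L=BWOW
After move 3 (R): R=YYRG U=WGGG F=OOOY D=BBYR B=RRWB
After move 4 (U'): U=GGWG F=BWOY R=OORG B=YYWB L=RROW
Query: D face = BBYR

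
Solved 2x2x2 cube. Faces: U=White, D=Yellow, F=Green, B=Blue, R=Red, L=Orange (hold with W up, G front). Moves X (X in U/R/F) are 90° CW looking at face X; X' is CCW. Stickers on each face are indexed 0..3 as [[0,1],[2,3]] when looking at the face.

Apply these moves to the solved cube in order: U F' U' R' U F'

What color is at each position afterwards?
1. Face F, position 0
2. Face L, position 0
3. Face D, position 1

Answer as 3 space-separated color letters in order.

After move 1 (U): U=WWWW F=RRGG R=BBRR B=OOBB L=GGOO
After move 2 (F'): F=RGRG U=WWBR R=YBYR D=GOYY L=GWOW
After move 3 (U'): U=WRWB F=GWRG R=RGYR B=YBBB L=OOOW
After move 4 (R'): R=GRRY U=WBWY F=GRRB D=GWYG B=YBOB
After move 5 (U): U=WWYB F=GRRB R=YBRY B=OOOB L=GROW
After move 6 (F'): F=RBGR U=WWYR R=WBGY D=RWYG L=GBOY
Query 1: F[0] = R
Query 2: L[0] = G
Query 3: D[1] = W

Answer: R G W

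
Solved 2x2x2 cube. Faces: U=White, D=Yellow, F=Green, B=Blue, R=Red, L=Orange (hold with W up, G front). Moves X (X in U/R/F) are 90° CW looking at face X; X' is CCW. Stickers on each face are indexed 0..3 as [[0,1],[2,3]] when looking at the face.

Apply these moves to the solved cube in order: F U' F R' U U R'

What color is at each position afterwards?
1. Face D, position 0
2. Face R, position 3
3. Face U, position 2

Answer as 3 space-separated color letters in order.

Answer: W W B

Derivation:
After move 1 (F): F=GGGG U=WWOO R=WRWR D=RRYY L=OYOY
After move 2 (U'): U=WOWO F=OYGG R=GGWR B=WRBB L=BBOY
After move 3 (F): F=GOGY U=WOYB R=WGOR D=WGYY L=BROR
After move 4 (R'): R=GRWO U=WBYW F=GOGB D=WOYY B=YRGB
After move 5 (U): U=YWWB F=GRGB R=YRWO B=BRGB L=GOOR
After move 6 (U): U=WYBW F=YRGB R=BRWO B=GOGB L=GROR
After move 7 (R'): R=ROBW U=WGBG F=YYGW D=WRYB B=YOOB
Query 1: D[0] = W
Query 2: R[3] = W
Query 3: U[2] = B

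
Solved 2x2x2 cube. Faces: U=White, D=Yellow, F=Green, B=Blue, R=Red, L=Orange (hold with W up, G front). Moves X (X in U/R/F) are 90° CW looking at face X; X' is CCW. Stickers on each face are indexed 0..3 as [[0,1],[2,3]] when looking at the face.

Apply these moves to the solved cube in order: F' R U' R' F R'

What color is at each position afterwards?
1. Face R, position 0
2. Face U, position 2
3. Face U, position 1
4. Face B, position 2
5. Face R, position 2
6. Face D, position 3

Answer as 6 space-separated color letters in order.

Answer: R W B O W G

Derivation:
After move 1 (F'): F=GGGG U=WWRR R=YRYR D=OOYY L=OWOW
After move 2 (R): R=YYRR U=WGRG F=GOGY D=OBYB B=RBWB
After move 3 (U'): U=GGWR F=OWGY R=GORR B=YYWB L=RBOW
After move 4 (R'): R=ORGR U=GWWY F=OGGR D=OWYY B=BYBB
After move 5 (F): F=GORG U=GWWB R=WRYR D=GOYY L=ROOW
After move 6 (R'): R=RRWY U=GBWB F=GWRB D=GOYG B=YYOB
Query 1: R[0] = R
Query 2: U[2] = W
Query 3: U[1] = B
Query 4: B[2] = O
Query 5: R[2] = W
Query 6: D[3] = G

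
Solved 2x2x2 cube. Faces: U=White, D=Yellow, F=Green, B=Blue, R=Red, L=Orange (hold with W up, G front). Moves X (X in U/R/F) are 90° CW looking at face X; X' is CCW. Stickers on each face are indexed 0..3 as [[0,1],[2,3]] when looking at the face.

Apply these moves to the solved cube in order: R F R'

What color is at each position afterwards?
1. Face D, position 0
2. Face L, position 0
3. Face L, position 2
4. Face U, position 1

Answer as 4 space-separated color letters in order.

After move 1 (R): R=RRRR U=WGWG F=GYGY D=YBYB B=WBWB
After move 2 (F): F=GGYY U=WGOO R=WRGR D=RRYB L=OYOB
After move 3 (R'): R=RRWG U=WWOW F=GGYO D=RGYY B=BBRB
Query 1: D[0] = R
Query 2: L[0] = O
Query 3: L[2] = O
Query 4: U[1] = W

Answer: R O O W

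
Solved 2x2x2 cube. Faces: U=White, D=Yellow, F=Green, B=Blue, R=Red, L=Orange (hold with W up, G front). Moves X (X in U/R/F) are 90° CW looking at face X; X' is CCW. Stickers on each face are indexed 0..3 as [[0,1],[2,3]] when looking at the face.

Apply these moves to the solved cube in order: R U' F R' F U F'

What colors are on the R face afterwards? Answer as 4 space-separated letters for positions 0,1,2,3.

After move 1 (R): R=RRRR U=WGWG F=GYGY D=YBYB B=WBWB
After move 2 (U'): U=GGWW F=OOGY R=GYRR B=RRWB L=WBOO
After move 3 (F): F=GOYO U=GGOB R=WYWR D=RGYB L=WYOB
After move 4 (R'): R=YRWW U=GWOR F=GGYB D=ROYO B=BRGB
After move 5 (F): F=YGBG U=GWBY R=ORRW D=WYYO L=WROO
After move 6 (U): U=BGYW F=ORBG R=BRRW B=WRGB L=YGOO
After move 7 (F'): F=RGOB U=BGBR R=YRWW D=GOYO L=YWOY
Query: R face = YRWW

Answer: Y R W W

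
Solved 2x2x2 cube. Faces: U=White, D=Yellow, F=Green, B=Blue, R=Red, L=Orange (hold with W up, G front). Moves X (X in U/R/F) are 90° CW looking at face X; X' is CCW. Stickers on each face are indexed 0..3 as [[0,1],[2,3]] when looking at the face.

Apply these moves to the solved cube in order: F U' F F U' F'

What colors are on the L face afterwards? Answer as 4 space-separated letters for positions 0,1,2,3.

Answer: W R O W

Derivation:
After move 1 (F): F=GGGG U=WWOO R=WRWR D=RRYY L=OYOY
After move 2 (U'): U=WOWO F=OYGG R=GGWR B=WRBB L=BBOY
After move 3 (F): F=GOGY U=WOYB R=WGOR D=WGYY L=BROR
After move 4 (F): F=GGYO U=WORR R=YGBR D=OWYY L=BWOG
After move 5 (U'): U=ORWR F=BWYO R=GGBR B=YGBB L=WROG
After move 6 (F'): F=WOBY U=ORGB R=WGOR D=RGYY L=WROW
Query: L face = WROW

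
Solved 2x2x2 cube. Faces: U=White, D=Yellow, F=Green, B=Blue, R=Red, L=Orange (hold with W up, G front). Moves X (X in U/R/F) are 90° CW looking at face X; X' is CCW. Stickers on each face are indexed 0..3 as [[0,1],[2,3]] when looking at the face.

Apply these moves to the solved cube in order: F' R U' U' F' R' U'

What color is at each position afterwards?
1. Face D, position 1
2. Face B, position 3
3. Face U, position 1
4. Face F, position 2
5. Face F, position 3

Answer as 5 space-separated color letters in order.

Answer: Y B G R R

Derivation:
After move 1 (F'): F=GGGG U=WWRR R=YRYR D=OOYY L=OWOW
After move 2 (R): R=YYRR U=WGRG F=GOGY D=OBYB B=RBWB
After move 3 (U'): U=GGWR F=OWGY R=GORR B=YYWB L=RBOW
After move 4 (U'): U=GRGW F=RBGY R=OWRR B=GOWB L=YYOW
After move 5 (F'): F=BYRG U=GROR R=BWOR D=YWYB L=YWOG
After move 6 (R'): R=WRBO U=GWOG F=BRRR D=YYYG B=BOWB
After move 7 (U'): U=WGGO F=YWRR R=BRBO B=WRWB L=BOOG
Query 1: D[1] = Y
Query 2: B[3] = B
Query 3: U[1] = G
Query 4: F[2] = R
Query 5: F[3] = R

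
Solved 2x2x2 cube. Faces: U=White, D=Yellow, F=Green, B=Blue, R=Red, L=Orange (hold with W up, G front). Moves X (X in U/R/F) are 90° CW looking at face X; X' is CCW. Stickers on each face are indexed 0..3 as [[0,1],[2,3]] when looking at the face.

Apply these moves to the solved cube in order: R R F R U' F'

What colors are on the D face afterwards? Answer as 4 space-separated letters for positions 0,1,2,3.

Answer: B W Y G

Derivation:
After move 1 (R): R=RRRR U=WGWG F=GYGY D=YBYB B=WBWB
After move 2 (R): R=RRRR U=WYWY F=GBGB D=YWYW B=GBGB
After move 3 (F): F=GGBB U=WYOO R=WRYR D=RRYW L=OYOW
After move 4 (R): R=YWRR U=WGOB F=GRBW D=RGYG B=OBYB
After move 5 (U'): U=GBWO F=OYBW R=GRRR B=YWYB L=OBOW
After move 6 (F'): F=YWOB U=GBGR R=GRRR D=BWYG L=OOOW
Query: D face = BWYG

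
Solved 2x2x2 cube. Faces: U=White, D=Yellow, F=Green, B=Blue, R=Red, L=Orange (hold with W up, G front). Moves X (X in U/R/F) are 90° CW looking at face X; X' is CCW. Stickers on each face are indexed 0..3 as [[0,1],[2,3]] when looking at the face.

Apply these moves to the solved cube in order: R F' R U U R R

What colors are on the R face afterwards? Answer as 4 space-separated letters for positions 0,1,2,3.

After move 1 (R): R=RRRR U=WGWG F=GYGY D=YBYB B=WBWB
After move 2 (F'): F=YYGG U=WGRR R=BRYR D=OOYB L=OGOW
After move 3 (R): R=YBRR U=WYRG F=YOGB D=OWYW B=RBGB
After move 4 (U): U=RWGY F=YBGB R=RBRR B=OGGB L=YOOW
After move 5 (U): U=GRYW F=RBGB R=OGRR B=YOGB L=YBOW
After move 6 (R): R=RORG U=GBYB F=RWGW D=OGYY B=WORB
After move 7 (R): R=RRGO U=GWYW F=RGGY D=ORYW B=BOBB
Query: R face = RRGO

Answer: R R G O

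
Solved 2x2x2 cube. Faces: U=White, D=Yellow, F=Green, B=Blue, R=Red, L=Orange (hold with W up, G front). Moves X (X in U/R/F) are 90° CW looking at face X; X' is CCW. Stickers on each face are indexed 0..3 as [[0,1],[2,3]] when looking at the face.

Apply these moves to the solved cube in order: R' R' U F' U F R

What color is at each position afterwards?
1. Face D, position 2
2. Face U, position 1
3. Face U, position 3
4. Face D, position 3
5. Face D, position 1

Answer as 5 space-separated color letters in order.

Answer: Y W B G G

Derivation:
After move 1 (R'): R=RRRR U=WBWB F=GWGW D=YGYG B=YBYB
After move 2 (R'): R=RRRR U=WYWY F=GBGB D=YWYW B=GBGB
After move 3 (U): U=WWYY F=RRGB R=GBRR B=OOGB L=GBOO
After move 4 (F'): F=RBRG U=WWGR R=WBYR D=BOYW L=GYOY
After move 5 (U): U=GWRW F=WBRG R=OOYR B=GYGB L=RBOY
After move 6 (F): F=RWGB U=GWYB R=ROWR D=YOYW L=RBOO
After move 7 (R): R=WRRO U=GWYB F=ROGW D=YGYG B=BYWB
Query 1: D[2] = Y
Query 2: U[1] = W
Query 3: U[3] = B
Query 4: D[3] = G
Query 5: D[1] = G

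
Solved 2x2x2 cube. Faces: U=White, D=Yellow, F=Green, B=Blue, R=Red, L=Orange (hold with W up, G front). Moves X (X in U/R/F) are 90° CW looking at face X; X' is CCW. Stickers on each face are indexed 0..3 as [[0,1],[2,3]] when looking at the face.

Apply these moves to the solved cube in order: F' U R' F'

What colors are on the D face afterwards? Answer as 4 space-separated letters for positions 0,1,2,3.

After move 1 (F'): F=GGGG U=WWRR R=YRYR D=OOYY L=OWOW
After move 2 (U): U=RWRW F=YRGG R=BBYR B=OWBB L=GGOW
After move 3 (R'): R=BRBY U=RBRO F=YWGW D=ORYG B=YWOB
After move 4 (F'): F=WWYG U=RBBB R=RROY D=GWYG L=GOOR
Query: D face = GWYG

Answer: G W Y G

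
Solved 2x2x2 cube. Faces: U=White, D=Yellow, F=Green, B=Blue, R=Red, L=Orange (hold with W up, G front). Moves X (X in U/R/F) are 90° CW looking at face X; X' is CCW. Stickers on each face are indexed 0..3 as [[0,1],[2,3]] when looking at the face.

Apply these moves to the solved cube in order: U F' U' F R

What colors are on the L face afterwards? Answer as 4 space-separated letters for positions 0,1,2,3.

Answer: O G O O

Derivation:
After move 1 (U): U=WWWW F=RRGG R=BBRR B=OOBB L=GGOO
After move 2 (F'): F=RGRG U=WWBR R=YBYR D=GOYY L=GWOW
After move 3 (U'): U=WRWB F=GWRG R=RGYR B=YBBB L=OOOW
After move 4 (F): F=RGGW U=WRWO R=WGBR D=YRYY L=OGOO
After move 5 (R): R=BWRG U=WGWW F=RRGY D=YBYY B=OBRB
Query: L face = OGOO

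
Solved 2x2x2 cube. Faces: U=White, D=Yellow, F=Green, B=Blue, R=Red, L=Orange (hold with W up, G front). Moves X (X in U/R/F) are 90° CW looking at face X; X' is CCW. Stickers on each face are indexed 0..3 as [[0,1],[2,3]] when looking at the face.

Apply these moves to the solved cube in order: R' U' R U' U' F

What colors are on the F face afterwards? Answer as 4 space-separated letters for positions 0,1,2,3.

Answer: G W G R

Derivation:
After move 1 (R'): R=RRRR U=WBWB F=GWGW D=YGYG B=YBYB
After move 2 (U'): U=BBWW F=OOGW R=GWRR B=RRYB L=YBOO
After move 3 (R): R=RGRW U=BOWW F=OGGG D=YYYR B=WRBB
After move 4 (U'): U=OWBW F=YBGG R=OGRW B=RGBB L=WROO
After move 5 (U'): U=WWOB F=WRGG R=YBRW B=OGBB L=RGOO
After move 6 (F): F=GWGR U=WWOG R=OBBW D=RYYR L=RYOY
Query: F face = GWGR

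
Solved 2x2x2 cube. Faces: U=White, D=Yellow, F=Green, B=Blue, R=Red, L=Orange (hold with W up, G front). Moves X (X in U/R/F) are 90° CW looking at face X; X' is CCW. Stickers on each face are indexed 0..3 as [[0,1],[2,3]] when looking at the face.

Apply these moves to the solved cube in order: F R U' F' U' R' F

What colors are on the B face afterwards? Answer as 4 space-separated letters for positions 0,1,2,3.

After move 1 (F): F=GGGG U=WWOO R=WRWR D=RRYY L=OYOY
After move 2 (R): R=WWRR U=WGOG F=GRGY D=RBYB B=OBWB
After move 3 (U'): U=GGWO F=OYGY R=GRRR B=WWWB L=OBOY
After move 4 (F'): F=YYOG U=GGGR R=BRRR D=BYYB L=OOOW
After move 5 (U'): U=GRGG F=OOOG R=YYRR B=BRWB L=WWOW
After move 6 (R'): R=YRYR U=GWGB F=OROG D=BOYG B=BRYB
After move 7 (F): F=OOGR U=GWWW R=GRBR D=YYYG L=WBOO
Query: B face = BRYB

Answer: B R Y B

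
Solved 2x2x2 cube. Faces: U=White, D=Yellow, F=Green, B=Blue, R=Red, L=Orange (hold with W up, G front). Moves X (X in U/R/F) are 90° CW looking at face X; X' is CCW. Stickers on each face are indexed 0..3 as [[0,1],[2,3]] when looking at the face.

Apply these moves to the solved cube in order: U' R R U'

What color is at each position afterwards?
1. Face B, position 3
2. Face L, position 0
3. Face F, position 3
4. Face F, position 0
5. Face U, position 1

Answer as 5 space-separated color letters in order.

After move 1 (U'): U=WWWW F=OOGG R=GGRR B=RRBB L=BBOO
After move 2 (R): R=RGRG U=WOWG F=OYGY D=YBYR B=WRWB
After move 3 (R): R=RRGG U=WYWY F=OBGR D=YWYW B=GROB
After move 4 (U'): U=YYWW F=BBGR R=OBGG B=RROB L=GROO
Query 1: B[3] = B
Query 2: L[0] = G
Query 3: F[3] = R
Query 4: F[0] = B
Query 5: U[1] = Y

Answer: B G R B Y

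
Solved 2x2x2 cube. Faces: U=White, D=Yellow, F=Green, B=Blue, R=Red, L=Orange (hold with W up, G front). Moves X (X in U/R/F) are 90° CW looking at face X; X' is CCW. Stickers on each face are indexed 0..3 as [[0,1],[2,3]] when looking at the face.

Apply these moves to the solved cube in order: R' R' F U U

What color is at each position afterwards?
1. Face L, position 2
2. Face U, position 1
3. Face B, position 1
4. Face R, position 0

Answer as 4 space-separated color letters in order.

Answer: O O G O

Derivation:
After move 1 (R'): R=RRRR U=WBWB F=GWGW D=YGYG B=YBYB
After move 2 (R'): R=RRRR U=WYWY F=GBGB D=YWYW B=GBGB
After move 3 (F): F=GGBB U=WYOO R=WRYR D=RRYW L=OYOW
After move 4 (U): U=OWOY F=WRBB R=GBYR B=OYGB L=GGOW
After move 5 (U): U=OOYW F=GBBB R=OYYR B=GGGB L=WROW
Query 1: L[2] = O
Query 2: U[1] = O
Query 3: B[1] = G
Query 4: R[0] = O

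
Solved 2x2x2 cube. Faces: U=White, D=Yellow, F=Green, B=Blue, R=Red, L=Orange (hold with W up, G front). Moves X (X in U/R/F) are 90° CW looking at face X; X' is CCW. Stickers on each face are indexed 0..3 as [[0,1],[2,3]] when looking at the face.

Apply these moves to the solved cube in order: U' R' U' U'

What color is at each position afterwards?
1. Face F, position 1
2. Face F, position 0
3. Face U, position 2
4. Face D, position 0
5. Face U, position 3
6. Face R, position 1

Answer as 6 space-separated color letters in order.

Answer: R Y B Y W B

Derivation:
After move 1 (U'): U=WWWW F=OOGG R=GGRR B=RRBB L=BBOO
After move 2 (R'): R=GRGR U=WBWR F=OWGW D=YOYG B=YRYB
After move 3 (U'): U=BRWW F=BBGW R=OWGR B=GRYB L=YROO
After move 4 (U'): U=RWBW F=YRGW R=BBGR B=OWYB L=GROO
Query 1: F[1] = R
Query 2: F[0] = Y
Query 3: U[2] = B
Query 4: D[0] = Y
Query 5: U[3] = W
Query 6: R[1] = B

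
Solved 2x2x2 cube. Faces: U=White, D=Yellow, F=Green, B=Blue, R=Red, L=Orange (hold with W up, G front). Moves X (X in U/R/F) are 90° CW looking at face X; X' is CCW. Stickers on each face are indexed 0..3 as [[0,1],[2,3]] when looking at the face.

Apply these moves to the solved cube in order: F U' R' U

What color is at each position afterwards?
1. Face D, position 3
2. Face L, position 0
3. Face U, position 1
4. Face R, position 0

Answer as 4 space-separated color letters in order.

After move 1 (F): F=GGGG U=WWOO R=WRWR D=RRYY L=OYOY
After move 2 (U'): U=WOWO F=OYGG R=GGWR B=WRBB L=BBOY
After move 3 (R'): R=GRGW U=WBWW F=OOGO D=RYYG B=YRRB
After move 4 (U): U=WWWB F=GRGO R=YRGW B=BBRB L=OOOY
Query 1: D[3] = G
Query 2: L[0] = O
Query 3: U[1] = W
Query 4: R[0] = Y

Answer: G O W Y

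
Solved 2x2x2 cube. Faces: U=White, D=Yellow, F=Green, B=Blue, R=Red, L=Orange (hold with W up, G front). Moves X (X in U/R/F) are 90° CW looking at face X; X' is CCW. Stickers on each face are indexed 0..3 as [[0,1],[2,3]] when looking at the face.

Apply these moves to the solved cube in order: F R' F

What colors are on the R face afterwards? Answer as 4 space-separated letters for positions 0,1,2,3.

Answer: O R B W

Derivation:
After move 1 (F): F=GGGG U=WWOO R=WRWR D=RRYY L=OYOY
After move 2 (R'): R=RRWW U=WBOB F=GWGO D=RGYG B=YBRB
After move 3 (F): F=GGOW U=WBYY R=ORBW D=WRYG L=OROG
Query: R face = ORBW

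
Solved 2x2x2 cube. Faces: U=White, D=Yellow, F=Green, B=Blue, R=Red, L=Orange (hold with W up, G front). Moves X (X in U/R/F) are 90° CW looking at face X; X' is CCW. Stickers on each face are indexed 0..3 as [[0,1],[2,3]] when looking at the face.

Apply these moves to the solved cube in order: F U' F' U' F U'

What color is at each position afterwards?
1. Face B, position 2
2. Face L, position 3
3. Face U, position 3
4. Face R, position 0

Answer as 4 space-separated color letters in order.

Answer: B Y W O

Derivation:
After move 1 (F): F=GGGG U=WWOO R=WRWR D=RRYY L=OYOY
After move 2 (U'): U=WOWO F=OYGG R=GGWR B=WRBB L=BBOY
After move 3 (F'): F=YGOG U=WOGW R=RGRR D=BYYY L=BOOW
After move 4 (U'): U=OWWG F=BOOG R=YGRR B=RGBB L=WROW
After move 5 (F): F=OBGO U=OWWR R=WGGR D=RYYY L=WBOY
After move 6 (U'): U=WROW F=WBGO R=OBGR B=WGBB L=RGOY
Query 1: B[2] = B
Query 2: L[3] = Y
Query 3: U[3] = W
Query 4: R[0] = O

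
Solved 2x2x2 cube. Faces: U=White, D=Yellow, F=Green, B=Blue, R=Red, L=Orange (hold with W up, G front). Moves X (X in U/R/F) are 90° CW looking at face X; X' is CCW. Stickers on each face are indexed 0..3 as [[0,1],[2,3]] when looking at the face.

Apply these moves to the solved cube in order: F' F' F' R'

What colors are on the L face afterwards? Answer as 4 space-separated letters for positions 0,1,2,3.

Answer: O Y O Y

Derivation:
After move 1 (F'): F=GGGG U=WWRR R=YRYR D=OOYY L=OWOW
After move 2 (F'): F=GGGG U=WWYY R=OROR D=WWYY L=OROR
After move 3 (F'): F=GGGG U=WWOO R=WRWR D=RRYY L=OYOY
After move 4 (R'): R=RRWW U=WBOB F=GWGO D=RGYG B=YBRB
Query: L face = OYOY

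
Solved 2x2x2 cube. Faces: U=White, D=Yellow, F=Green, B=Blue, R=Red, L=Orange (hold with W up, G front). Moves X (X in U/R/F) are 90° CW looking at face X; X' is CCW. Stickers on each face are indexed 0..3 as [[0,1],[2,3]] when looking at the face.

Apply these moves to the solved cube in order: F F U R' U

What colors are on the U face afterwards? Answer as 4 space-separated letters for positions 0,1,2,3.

After move 1 (F): F=GGGG U=WWOO R=WRWR D=RRYY L=OYOY
After move 2 (F): F=GGGG U=WWYY R=OROR D=WWYY L=OROR
After move 3 (U): U=YWYW F=ORGG R=BBOR B=ORBB L=GGOR
After move 4 (R'): R=BRBO U=YBYO F=OWGW D=WRYG B=YRWB
After move 5 (U): U=YYOB F=BRGW R=YRBO B=GGWB L=OWOR
Query: U face = YYOB

Answer: Y Y O B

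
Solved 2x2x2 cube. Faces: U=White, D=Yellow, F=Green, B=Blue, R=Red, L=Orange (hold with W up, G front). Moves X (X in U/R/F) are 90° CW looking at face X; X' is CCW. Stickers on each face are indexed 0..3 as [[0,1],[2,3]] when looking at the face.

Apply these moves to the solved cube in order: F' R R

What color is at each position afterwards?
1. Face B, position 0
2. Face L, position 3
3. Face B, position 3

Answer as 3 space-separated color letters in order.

After move 1 (F'): F=GGGG U=WWRR R=YRYR D=OOYY L=OWOW
After move 2 (R): R=YYRR U=WGRG F=GOGY D=OBYB B=RBWB
After move 3 (R): R=RYRY U=WORY F=GBGB D=OWYR B=GBGB
Query 1: B[0] = G
Query 2: L[3] = W
Query 3: B[3] = B

Answer: G W B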